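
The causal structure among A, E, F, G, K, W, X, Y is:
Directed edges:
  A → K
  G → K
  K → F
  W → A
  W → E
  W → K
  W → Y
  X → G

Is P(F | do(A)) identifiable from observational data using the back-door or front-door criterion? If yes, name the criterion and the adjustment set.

desc(A)\{A}={F,K}; candidates ⊆ {E,G,W,X,Y}.
size 0: {}; under {} A still reaches {E,F,K,W,Y} ∋ F.
{W}: A⊥F given {W} in G with A→· removed — back-door holds.
P(F|do(A)) = Σ_{W} P(F|A,W)·P(W).

P(F|do(A)): backdoor, adjust for {W}.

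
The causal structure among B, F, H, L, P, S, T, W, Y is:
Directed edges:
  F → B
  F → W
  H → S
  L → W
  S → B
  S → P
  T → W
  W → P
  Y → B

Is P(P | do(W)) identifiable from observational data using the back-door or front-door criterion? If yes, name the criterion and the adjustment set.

desc(W)\{W}={P}; candidates ⊆ {B,F,H,L,S,T,Y}.
∅: W⊥P given ∅ in G with W→· removed — back-door holds.
P(P|do(W)) = P(P|W) — no adjustment needed.

P(P|do(W)): backdoor, adjust for ∅.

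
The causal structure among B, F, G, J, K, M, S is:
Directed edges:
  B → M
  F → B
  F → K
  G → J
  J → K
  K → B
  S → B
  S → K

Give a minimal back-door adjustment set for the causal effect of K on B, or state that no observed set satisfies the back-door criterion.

desc(K)\{K}={B,M}; candidates ⊆ {F,G,J,S}.
size 0: {}; under {} K still reaches {B,F,G,J,M,S} ∋ B.
size 1: {F}, {G}, {J} …(+1); under {F} K still reaches {B,G,J,M,S} ∋ B.
{F,S}: K⊥B given {F,S} in G with K→· removed — back-door holds.

K→B: minimal back-door set {F, S}.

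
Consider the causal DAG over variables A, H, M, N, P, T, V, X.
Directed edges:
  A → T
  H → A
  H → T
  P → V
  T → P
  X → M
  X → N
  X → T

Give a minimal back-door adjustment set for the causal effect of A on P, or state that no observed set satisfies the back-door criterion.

desc(A)\{A}={P,T,V}; candidates ⊆ {H,M,N,X}.
size 0: {}; under {} A still reaches {H,P,T,V} ∋ P.
{H}: A⊥P given {H} in G with A→· removed — back-door holds.

A→P: minimal back-door set {H}.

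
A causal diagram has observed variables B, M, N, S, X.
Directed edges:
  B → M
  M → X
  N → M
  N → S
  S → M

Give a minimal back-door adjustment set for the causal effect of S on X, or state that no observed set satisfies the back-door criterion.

desc(S)\{S}={M,X}; candidates ⊆ {B,N}.
size 0: {}; under {} S still reaches {M,N,X} ∋ X.
{N}: S⊥X given {N} in G with S→· removed — back-door holds.

S→X: minimal back-door set {N}.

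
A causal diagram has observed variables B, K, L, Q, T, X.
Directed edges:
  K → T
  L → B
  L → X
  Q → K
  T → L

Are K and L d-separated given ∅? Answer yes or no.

Bayes-Ball from K | ∅ reaches {B,L,Q,T,X}.
L ∈ reach(K|∅) ⇒ K ⊥̸ L | ∅.

No — K and L are d-connected given ∅.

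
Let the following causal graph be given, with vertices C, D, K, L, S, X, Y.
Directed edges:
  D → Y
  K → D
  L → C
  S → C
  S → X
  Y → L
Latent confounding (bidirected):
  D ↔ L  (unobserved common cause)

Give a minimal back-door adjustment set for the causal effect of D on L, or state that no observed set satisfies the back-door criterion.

D→L: no observed back-door set.

desc(D)\{D}={C,L,Y}; candidates ⊆ {K,S,X}.
D↔L: latent back-door arc(s) into D.
size 0: {}; under {} D still reaches {C,K,L} ∋ L.
size 1: {K}, {S}, {X}; under {K} D still reaches {C,L} ∋ L.
size 2: {K,S}, {K,X}, {S,X}; under {K,S} D still reaches {C,L} ∋ L.
D↔L cannot be blocked by any observed set — no back-door set.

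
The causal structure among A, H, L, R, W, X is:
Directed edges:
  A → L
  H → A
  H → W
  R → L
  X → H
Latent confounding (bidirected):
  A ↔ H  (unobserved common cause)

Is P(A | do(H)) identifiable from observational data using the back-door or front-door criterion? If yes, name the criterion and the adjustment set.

P(A|do(H)): not identifiable (no BD/FD set).

desc(H)\{H}={A,L,W}; candidates ⊆ {R,X}.
H↔A: latent back-door arc(s) into H.
size 0: {}; under {} H still reaches {A,L,X} ∋ A.
size 1: {R}, {X}; under {R} H still reaches {A,L,X} ∋ A.
size 2: {R,X}; under {R,X} H still reaches {A,L} ∋ A.
H↔A cannot be blocked by any observed set — no back-door set.
No mediator lies on a directed H→…→A path.
Neither criterion identifies P(A|do(H)) in this graph.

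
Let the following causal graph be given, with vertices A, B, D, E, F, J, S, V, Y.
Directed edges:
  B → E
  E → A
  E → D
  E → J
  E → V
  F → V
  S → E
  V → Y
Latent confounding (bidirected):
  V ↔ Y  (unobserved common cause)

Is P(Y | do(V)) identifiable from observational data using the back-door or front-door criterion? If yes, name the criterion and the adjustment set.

P(Y|do(V)): not identifiable (no BD/FD set).

desc(V)\{V}={Y}; candidates ⊆ {A,B,D,E,F,J,S}.
V↔Y: latent back-door arc(s) into V.
size 0: {}; under {} V still reaches {A,B,D,E,F,J,S,Y} ∋ Y.
size 1: {A}, {B}, {D} …(+4); under {A} V still reaches {B,D,E,F,J,S,Y} ∋ Y.
size 2: {A,B}, {A,D}, {A,E} …(+18); under {A,B} V still reaches {D,E,F,J,S,Y} ∋ Y.
V↔Y cannot be blocked by any observed set — no back-door set.
No mediator lies on a directed V→…→Y path.
Neither criterion identifies P(Y|do(V)) in this graph.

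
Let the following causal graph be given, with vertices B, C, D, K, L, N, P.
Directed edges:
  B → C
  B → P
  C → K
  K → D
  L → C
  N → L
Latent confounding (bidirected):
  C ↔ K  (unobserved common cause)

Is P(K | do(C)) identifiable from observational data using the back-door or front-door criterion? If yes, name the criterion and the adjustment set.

P(K|do(C)): not identifiable (no BD/FD set).

desc(C)\{C}={D,K}; candidates ⊆ {B,L,N,P}.
C↔K: latent back-door arc(s) into C.
size 0: {}; under {} C still reaches {B,D,K,L,N,P} ∋ K.
size 1: {B}, {L}, {N} …(+1); under {B} C still reaches {D,K,L,N} ∋ K.
size 2: {B,L}, {B,N}, {B,P} …(+3); under {B,L} C still reaches {D,K} ∋ K.
C↔K cannot be blocked by any observed set — no back-door set.
No mediator lies on a directed C→…→K path.
Neither criterion identifies P(K|do(C)) in this graph.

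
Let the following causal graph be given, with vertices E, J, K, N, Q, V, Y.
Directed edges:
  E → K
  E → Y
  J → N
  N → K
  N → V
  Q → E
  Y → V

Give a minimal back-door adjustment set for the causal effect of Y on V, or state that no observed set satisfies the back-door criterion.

desc(Y)\{Y}={V}; candidates ⊆ {E,J,K,N,Q}.
∅: Y⊥V given ∅ in G with Y→· removed — back-door holds.

Y→V: minimal back-door set ∅.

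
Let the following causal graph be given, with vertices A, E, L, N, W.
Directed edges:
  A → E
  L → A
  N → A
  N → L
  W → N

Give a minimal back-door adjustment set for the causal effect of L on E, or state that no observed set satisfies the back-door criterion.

L→E: minimal back-door set {N}.

desc(L)\{L}={A,E}; candidates ⊆ {N,W}.
size 0: {}; under {} L still reaches {A,E,N,W} ∋ E.
{N}: L⊥E given {N} in G with L→· removed — back-door holds.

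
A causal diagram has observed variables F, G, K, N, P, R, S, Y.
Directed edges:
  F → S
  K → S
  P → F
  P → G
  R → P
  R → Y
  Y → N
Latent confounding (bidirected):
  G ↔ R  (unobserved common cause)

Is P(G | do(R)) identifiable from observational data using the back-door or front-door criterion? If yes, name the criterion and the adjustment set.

desc(R)\{R}={F,G,N,P,S,Y}; candidates ⊆ {K}.
R↔G: latent back-door arc(s) into R.
size 0: {}; under {} R still reaches {G} ∋ G.
size 1: {K}; under {K} R still reaches {G} ∋ G.
R↔G cannot be blocked by any observed set — no back-door set.
{P}: (i) intercepts every directed R→G path; (ii) no back-door R→{P}; (iii) {R} blocks every back-door {P}→G. Front-door holds.
P(G|do(R)) = Σ_{P} P(P|R) Σ_{R'} P(G|P,R')P(R').

P(G|do(R)): frontdoor, adjust for {P}.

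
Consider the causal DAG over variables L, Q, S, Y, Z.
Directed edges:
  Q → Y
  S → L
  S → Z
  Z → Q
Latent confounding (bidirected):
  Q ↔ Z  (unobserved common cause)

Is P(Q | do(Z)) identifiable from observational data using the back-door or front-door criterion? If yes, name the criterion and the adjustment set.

P(Q|do(Z)): not identifiable (no BD/FD set).

desc(Z)\{Z}={Q,Y}; candidates ⊆ {L,S}.
Z↔Q: latent back-door arc(s) into Z.
size 0: {}; under {} Z still reaches {L,Q,S,Y} ∋ Q.
size 1: {L}, {S}; under {L} Z still reaches {Q,S,Y} ∋ Q.
size 2: {L,S}; under {L,S} Z still reaches {Q,Y} ∋ Q.
Z↔Q cannot be blocked by any observed set — no back-door set.
No mediator lies on a directed Z→…→Q path.
Neither criterion identifies P(Q|do(Z)) in this graph.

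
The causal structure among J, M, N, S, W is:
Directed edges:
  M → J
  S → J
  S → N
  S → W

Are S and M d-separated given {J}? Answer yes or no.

No — S and M are d-connected given {J}.

Bayes-Ball from S | {J} reaches {M,N,W}.
M ∈ reach(S|{J}) ⇒ S ⊥̸ M | {J}.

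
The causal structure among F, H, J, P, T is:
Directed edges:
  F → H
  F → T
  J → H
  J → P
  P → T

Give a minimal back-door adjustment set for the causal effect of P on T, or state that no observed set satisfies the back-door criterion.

P→T: minimal back-door set ∅.

desc(P)\{P}={T}; candidates ⊆ {F,H,J}.
∅: P⊥T given ∅ in G with P→· removed — back-door holds.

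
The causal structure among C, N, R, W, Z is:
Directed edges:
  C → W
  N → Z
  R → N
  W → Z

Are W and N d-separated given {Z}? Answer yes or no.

No — W and N are d-connected given {Z}.

Bayes-Ball from W | {Z} reaches {C,N,R}.
N ∈ reach(W|{Z}) ⇒ W ⊥̸ N | {Z}.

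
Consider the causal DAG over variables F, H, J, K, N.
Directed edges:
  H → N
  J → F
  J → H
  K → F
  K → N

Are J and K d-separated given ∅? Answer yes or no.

Bayes-Ball from J | ∅ reaches {F,H,N}.
K ∉ reach(J|∅) ⇒ J ⊥ K | ∅.

Yes — J ⊥ K | ∅.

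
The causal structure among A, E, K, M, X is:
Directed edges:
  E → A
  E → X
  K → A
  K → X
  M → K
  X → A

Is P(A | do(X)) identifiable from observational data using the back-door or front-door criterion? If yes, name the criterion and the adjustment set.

desc(X)\{X}={A}; candidates ⊆ {E,K,M}.
size 0: {}; under {} X still reaches {A,E,K,M} ∋ A.
size 1: {E}, {K}, {M}; under {E} X still reaches {A,K,M} ∋ A.
{E,K}: X⊥A given {E,K} in G with X→· removed — back-door holds.
P(A|do(X)) = Σ_{E,K} P(A|X,E,K)·P(E,K).

P(A|do(X)): backdoor, adjust for {E, K}.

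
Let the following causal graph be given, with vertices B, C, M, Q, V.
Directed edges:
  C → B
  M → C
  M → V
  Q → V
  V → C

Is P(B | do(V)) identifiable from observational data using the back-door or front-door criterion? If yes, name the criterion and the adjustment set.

P(B|do(V)): backdoor, adjust for {M}.

desc(V)\{V}={B,C}; candidates ⊆ {M,Q}.
size 0: {}; under {} V still reaches {B,C,M,Q} ∋ B.
{M}: V⊥B given {M} in G with V→· removed — back-door holds.
P(B|do(V)) = Σ_{M} P(B|V,M)·P(M).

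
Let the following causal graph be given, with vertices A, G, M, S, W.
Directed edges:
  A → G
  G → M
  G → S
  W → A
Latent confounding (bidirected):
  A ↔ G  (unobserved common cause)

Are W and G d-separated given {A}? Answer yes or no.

No — W and G are d-connected given {A}.

Bayes-Ball from W | {A} reaches {G,M,S}.
G ∈ reach(W|{A}) ⇒ W ⊥̸ G | {A}.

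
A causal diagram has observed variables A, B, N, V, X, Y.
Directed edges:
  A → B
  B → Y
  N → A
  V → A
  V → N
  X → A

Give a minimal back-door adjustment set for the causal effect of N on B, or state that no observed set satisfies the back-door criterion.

desc(N)\{N}={A,B,Y}; candidates ⊆ {V,X}.
size 0: {}; under {} N still reaches {A,B,V,Y} ∋ B.
{V}: N⊥B given {V} in G with N→· removed — back-door holds.

N→B: minimal back-door set {V}.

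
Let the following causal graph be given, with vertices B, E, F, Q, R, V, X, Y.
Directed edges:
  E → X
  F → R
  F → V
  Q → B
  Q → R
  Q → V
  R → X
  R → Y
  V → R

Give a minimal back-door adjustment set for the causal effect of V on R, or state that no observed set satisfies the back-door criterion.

V→R: minimal back-door set {F, Q}.

desc(V)\{V}={R,X,Y}; candidates ⊆ {B,E,F,Q}.
size 0: {}; under {} V still reaches {B,F,Q,R,X,Y} ∋ R.
size 1: {B}, {E}, {F} …(+1); under {B} V still reaches {F,Q,R,X,Y} ∋ R.
{F,Q}: V⊥R given {F,Q} in G with V→· removed — back-door holds.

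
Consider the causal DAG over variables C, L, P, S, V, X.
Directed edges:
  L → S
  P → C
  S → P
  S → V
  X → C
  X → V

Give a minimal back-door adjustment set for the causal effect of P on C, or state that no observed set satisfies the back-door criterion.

P→C: minimal back-door set ∅.

desc(P)\{P}={C}; candidates ⊆ {L,S,V,X}.
∅: P⊥C given ∅ in G with P→· removed — back-door holds.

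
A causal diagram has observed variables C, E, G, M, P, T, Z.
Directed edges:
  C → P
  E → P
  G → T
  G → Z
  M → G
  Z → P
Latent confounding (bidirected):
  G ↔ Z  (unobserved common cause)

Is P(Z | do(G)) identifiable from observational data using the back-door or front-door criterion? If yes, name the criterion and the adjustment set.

P(Z|do(G)): not identifiable (no BD/FD set).

desc(G)\{G}={P,T,Z}; candidates ⊆ {C,E,M}.
G↔Z: latent back-door arc(s) into G.
size 0: {}; under {} G still reaches {M,P,Z} ∋ Z.
size 1: {C}, {E}, {M}; under {C} G still reaches {M,P,Z} ∋ Z.
size 2: {C,E}, {C,M}, {E,M}; under {C,E} G still reaches {M,P,Z} ∋ Z.
G↔Z cannot be blocked by any observed set — no back-door set.
No mediator lies on a directed G→…→Z path.
Neither criterion identifies P(Z|do(G)) in this graph.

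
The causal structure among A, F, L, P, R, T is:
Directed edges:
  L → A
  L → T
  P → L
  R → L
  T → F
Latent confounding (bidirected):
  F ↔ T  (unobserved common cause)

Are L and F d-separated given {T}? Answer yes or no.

No — L and F are d-connected given {T}.

Bayes-Ball from L | {T} reaches {A,F,P,R}.
F ∈ reach(L|{T}) ⇒ L ⊥̸ F | {T}.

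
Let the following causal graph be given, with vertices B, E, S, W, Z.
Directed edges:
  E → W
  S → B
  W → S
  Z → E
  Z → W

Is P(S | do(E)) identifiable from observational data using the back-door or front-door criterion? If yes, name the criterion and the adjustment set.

desc(E)\{E}={B,S,W}; candidates ⊆ {Z}.
size 0: {}; under {} E still reaches {B,S,W,Z} ∋ S.
{Z}: E⊥S given {Z} in G with E→· removed — back-door holds.
P(S|do(E)) = Σ_{Z} P(S|E,Z)·P(Z).

P(S|do(E)): backdoor, adjust for {Z}.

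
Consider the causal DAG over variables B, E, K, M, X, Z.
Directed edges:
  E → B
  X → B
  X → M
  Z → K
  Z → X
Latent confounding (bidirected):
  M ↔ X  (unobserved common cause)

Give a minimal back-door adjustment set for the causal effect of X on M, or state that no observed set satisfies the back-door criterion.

desc(X)\{X}={B,M}; candidates ⊆ {E,K,Z}.
X↔M: latent back-door arc(s) into X.
size 0: {}; under {} X still reaches {K,M,Z} ∋ M.
size 1: {E}, {K}, {Z}; under {E} X still reaches {K,M,Z} ∋ M.
size 2: {E,K}, {E,Z}, {K,Z}; under {E,K} X still reaches {M,Z} ∋ M.
X↔M cannot be blocked by any observed set — no back-door set.

X→M: no observed back-door set.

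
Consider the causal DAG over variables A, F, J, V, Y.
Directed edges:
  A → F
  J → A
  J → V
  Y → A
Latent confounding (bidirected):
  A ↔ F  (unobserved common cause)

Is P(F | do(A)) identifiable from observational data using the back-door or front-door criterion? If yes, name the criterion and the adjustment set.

P(F|do(A)): not identifiable (no BD/FD set).

desc(A)\{A}={F}; candidates ⊆ {J,V,Y}.
A↔F: latent back-door arc(s) into A.
size 0: {}; under {} A still reaches {F,J,V,Y} ∋ F.
size 1: {J}, {V}, {Y}; under {J} A still reaches {F,Y} ∋ F.
size 2: {J,V}, {J,Y}, {V,Y}; under {J,V} A still reaches {F,Y} ∋ F.
A↔F cannot be blocked by any observed set — no back-door set.
No mediator lies on a directed A→…→F path.
Neither criterion identifies P(F|do(A)) in this graph.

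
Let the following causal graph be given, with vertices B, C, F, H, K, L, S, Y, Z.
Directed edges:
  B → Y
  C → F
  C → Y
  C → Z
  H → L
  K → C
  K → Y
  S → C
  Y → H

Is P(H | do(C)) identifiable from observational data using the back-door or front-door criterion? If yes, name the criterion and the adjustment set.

P(H|do(C)): backdoor, adjust for {K}.

desc(C)\{C}={F,H,L,Y,Z}; candidates ⊆ {B,K,S}.
size 0: {}; under {} C still reaches {H,K,L,S,Y} ∋ H.
{K}: C⊥H given {K} in G with C→· removed — back-door holds.
P(H|do(C)) = Σ_{K} P(H|C,K)·P(K).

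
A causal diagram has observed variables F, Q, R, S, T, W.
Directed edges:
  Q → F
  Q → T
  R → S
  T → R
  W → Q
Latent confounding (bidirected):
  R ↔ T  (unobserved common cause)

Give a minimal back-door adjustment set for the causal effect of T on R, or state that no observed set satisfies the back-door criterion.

T→R: no observed back-door set.

desc(T)\{T}={R,S}; candidates ⊆ {F,Q,W}.
T↔R: latent back-door arc(s) into T.
size 0: {}; under {} T still reaches {F,Q,R,S,W} ∋ R.
size 1: {F}, {Q}, {W}; under {F} T still reaches {Q,R,S,W} ∋ R.
size 2: {F,Q}, {F,W}, {Q,W}; under {F,Q} T still reaches {R,S} ∋ R.
T↔R cannot be blocked by any observed set — no back-door set.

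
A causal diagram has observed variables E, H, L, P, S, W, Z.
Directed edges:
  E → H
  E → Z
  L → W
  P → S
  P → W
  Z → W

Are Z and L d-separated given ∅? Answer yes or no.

Bayes-Ball from Z | ∅ reaches {E,H,W}.
L ∉ reach(Z|∅) ⇒ Z ⊥ L | ∅.

Yes — Z ⊥ L | ∅.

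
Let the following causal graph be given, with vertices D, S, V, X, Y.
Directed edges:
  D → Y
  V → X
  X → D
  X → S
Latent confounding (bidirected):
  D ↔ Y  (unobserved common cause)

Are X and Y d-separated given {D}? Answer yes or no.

Bayes-Ball from X | {D} reaches {S,V,Y}.
Y ∈ reach(X|{D}) ⇒ X ⊥̸ Y | {D}.

No — X and Y are d-connected given {D}.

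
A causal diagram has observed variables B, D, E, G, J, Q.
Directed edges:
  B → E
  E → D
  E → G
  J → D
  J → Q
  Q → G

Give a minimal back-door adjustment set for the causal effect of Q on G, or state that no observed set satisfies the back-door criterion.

Q→G: minimal back-door set ∅.

desc(Q)\{Q}={G}; candidates ⊆ {B,D,E,J}.
∅: Q⊥G given ∅ in G with Q→· removed — back-door holds.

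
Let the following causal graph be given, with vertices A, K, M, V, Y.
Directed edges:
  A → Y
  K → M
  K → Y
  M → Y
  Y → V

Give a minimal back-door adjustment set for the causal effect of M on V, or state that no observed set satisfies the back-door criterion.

desc(M)\{M}={V,Y}; candidates ⊆ {A,K}.
size 0: {}; under {} M still reaches {K,V,Y} ∋ V.
{K}: M⊥V given {K} in G with M→· removed — back-door holds.

M→V: minimal back-door set {K}.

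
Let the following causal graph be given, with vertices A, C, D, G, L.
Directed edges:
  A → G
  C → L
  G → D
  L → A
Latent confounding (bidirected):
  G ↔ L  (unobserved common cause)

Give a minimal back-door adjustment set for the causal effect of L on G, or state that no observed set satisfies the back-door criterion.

L→G: no observed back-door set.

desc(L)\{L}={A,D,G}; candidates ⊆ {C}.
L↔G: latent back-door arc(s) into L.
size 0: {}; under {} L still reaches {C,D,G} ∋ G.
size 1: {C}; under {C} L still reaches {D,G} ∋ G.
L↔G cannot be blocked by any observed set — no back-door set.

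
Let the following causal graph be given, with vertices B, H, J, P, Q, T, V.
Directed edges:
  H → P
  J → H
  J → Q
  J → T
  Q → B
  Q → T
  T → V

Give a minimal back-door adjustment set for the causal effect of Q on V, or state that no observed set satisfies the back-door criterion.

Q→V: minimal back-door set {J}.

desc(Q)\{Q}={B,T,V}; candidates ⊆ {H,J,P}.
size 0: {}; under {} Q still reaches {H,J,P,T,V} ∋ V.
{J}: Q⊥V given {J} in G with Q→· removed — back-door holds.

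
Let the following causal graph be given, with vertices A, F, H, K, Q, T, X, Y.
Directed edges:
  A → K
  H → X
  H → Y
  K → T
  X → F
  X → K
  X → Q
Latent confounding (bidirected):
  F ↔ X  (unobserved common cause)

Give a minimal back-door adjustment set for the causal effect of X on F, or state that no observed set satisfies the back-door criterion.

X→F: no observed back-door set.

desc(X)\{X}={F,K,Q,T}; candidates ⊆ {A,H,Y}.
X↔F: latent back-door arc(s) into X.
size 0: {}; under {} X still reaches {F,H,Y} ∋ F.
size 1: {A}, {H}, {Y}; under {A} X still reaches {F,H,Y} ∋ F.
size 2: {A,H}, {A,Y}, {H,Y}; under {A,H} X still reaches {F} ∋ F.
X↔F cannot be blocked by any observed set — no back-door set.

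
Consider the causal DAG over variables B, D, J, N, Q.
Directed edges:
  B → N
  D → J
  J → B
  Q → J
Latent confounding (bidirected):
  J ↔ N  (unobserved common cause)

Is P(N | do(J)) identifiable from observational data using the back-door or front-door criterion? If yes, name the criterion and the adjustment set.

P(N|do(J)): frontdoor, adjust for {B}.

desc(J)\{J}={B,N}; candidates ⊆ {D,Q}.
J↔N: latent back-door arc(s) into J.
size 0: {}; under {} J still reaches {D,N,Q} ∋ N.
size 1: {D}, {Q}; under {D} J still reaches {N,Q} ∋ N.
size 2: {D,Q}; under {D,Q} J still reaches {N} ∋ N.
J↔N cannot be blocked by any observed set — no back-door set.
{B}: (i) intercepts every directed J→N path; (ii) no back-door J→{B}; (iii) {J} blocks every back-door {B}→N. Front-door holds.
P(N|do(J)) = Σ_{B} P(B|J) Σ_{J'} P(N|B,J')P(J').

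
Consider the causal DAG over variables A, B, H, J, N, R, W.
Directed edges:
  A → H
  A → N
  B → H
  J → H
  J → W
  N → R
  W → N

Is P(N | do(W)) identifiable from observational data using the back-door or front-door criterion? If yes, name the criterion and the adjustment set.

desc(W)\{W}={N,R}; candidates ⊆ {A,B,H,J}.
∅: W⊥N given ∅ in G with W→· removed — back-door holds.
P(N|do(W)) = P(N|W) — no adjustment needed.

P(N|do(W)): backdoor, adjust for ∅.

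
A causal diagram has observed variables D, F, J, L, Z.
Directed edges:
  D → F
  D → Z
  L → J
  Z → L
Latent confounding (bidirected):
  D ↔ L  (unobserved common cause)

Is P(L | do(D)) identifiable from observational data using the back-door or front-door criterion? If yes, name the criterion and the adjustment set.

desc(D)\{D}={F,J,L,Z}; candidates ⊆ {—}.
D↔L: latent back-door arc(s) into D.
size 0: {}; under {} D still reaches {J,L} ∋ L.
D↔L cannot be blocked by any observed set — no back-door set.
{Z}: (i) intercepts every directed D→L path; (ii) no back-door D→{Z}; (iii) {D} blocks every back-door {Z}→L. Front-door holds.
P(L|do(D)) = Σ_{Z} P(Z|D) Σ_{D'} P(L|Z,D')P(D').

P(L|do(D)): frontdoor, adjust for {Z}.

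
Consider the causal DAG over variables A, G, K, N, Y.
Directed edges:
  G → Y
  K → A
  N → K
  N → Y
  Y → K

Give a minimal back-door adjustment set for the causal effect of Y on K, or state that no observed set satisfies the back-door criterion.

Y→K: minimal back-door set {N}.

desc(Y)\{Y}={A,K}; candidates ⊆ {G,N}.
size 0: {}; under {} Y still reaches {A,G,K,N} ∋ K.
{N}: Y⊥K given {N} in G with Y→· removed — back-door holds.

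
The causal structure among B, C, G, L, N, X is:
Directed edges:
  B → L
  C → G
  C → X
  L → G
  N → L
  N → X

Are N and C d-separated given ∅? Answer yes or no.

Bayes-Ball from N | ∅ reaches {G,L,X}.
C ∉ reach(N|∅) ⇒ N ⊥ C | ∅.

Yes — N ⊥ C | ∅.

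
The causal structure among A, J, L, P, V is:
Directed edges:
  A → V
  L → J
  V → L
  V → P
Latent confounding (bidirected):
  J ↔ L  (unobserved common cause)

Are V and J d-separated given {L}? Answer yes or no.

No — V and J are d-connected given {L}.

Bayes-Ball from V | {L} reaches {A,J,P}.
J ∈ reach(V|{L}) ⇒ V ⊥̸ J | {L}.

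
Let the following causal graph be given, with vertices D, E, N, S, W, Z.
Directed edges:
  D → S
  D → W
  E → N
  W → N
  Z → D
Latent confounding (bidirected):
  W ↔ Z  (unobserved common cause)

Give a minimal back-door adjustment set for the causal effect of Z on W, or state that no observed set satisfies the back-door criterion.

desc(Z)\{Z}={D,N,S,W}; candidates ⊆ {E}.
Z↔W: latent back-door arc(s) into Z.
size 0: {}; under {} Z still reaches {N,W} ∋ W.
size 1: {E}; under {E} Z still reaches {N,W} ∋ W.
Z↔W cannot be blocked by any observed set — no back-door set.

Z→W: no observed back-door set.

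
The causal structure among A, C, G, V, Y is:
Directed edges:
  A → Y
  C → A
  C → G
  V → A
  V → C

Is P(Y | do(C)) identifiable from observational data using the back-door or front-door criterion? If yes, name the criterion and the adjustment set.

desc(C)\{C}={A,G,Y}; candidates ⊆ {V}.
size 0: {}; under {} C still reaches {A,V,Y} ∋ Y.
{V}: C⊥Y given {V} in G with C→· removed — back-door holds.
P(Y|do(C)) = Σ_{V} P(Y|C,V)·P(V).

P(Y|do(C)): backdoor, adjust for {V}.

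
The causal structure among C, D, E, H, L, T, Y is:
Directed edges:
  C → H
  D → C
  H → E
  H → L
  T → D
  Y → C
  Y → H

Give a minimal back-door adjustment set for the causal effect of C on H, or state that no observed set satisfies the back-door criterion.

C→H: minimal back-door set {Y}.

desc(C)\{C}={E,H,L}; candidates ⊆ {D,T,Y}.
size 0: {}; under {} C still reaches {D,E,H,L,T,Y} ∋ H.
{Y}: C⊥H given {Y} in G with C→· removed — back-door holds.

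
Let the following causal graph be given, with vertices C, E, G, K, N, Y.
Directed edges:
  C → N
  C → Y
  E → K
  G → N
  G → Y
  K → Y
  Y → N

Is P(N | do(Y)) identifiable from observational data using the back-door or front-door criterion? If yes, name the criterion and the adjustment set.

desc(Y)\{Y}={N}; candidates ⊆ {C,E,G,K}.
size 0: {}; under {} Y still reaches {C,E,G,K,N} ∋ N.
size 1: {C}, {E}, {G} …(+1); under {C} Y still reaches {E,G,K,N} ∋ N.
{C,G}: Y⊥N given {C,G} in G with Y→· removed — back-door holds.
P(N|do(Y)) = Σ_{C,G} P(N|Y,C,G)·P(C,G).

P(N|do(Y)): backdoor, adjust for {C, G}.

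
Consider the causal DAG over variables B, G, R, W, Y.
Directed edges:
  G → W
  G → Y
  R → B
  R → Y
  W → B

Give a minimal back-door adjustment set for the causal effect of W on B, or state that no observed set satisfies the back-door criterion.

desc(W)\{W}={B}; candidates ⊆ {G,R,Y}.
∅: W⊥B given ∅ in G with W→· removed — back-door holds.

W→B: minimal back-door set ∅.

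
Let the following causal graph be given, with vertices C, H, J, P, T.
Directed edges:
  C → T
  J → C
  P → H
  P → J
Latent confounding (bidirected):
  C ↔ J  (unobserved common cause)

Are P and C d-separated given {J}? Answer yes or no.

Bayes-Ball from P | {J} reaches {C,H,T}.
C ∈ reach(P|{J}) ⇒ P ⊥̸ C | {J}.

No — P and C are d-connected given {J}.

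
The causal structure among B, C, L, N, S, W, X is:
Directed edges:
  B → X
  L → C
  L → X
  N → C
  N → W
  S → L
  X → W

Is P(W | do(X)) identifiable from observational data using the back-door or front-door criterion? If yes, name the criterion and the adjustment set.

desc(X)\{X}={W}; candidates ⊆ {B,C,L,N,S}.
∅: X⊥W given ∅ in G with X→· removed — back-door holds.
P(W|do(X)) = P(W|X) — no adjustment needed.

P(W|do(X)): backdoor, adjust for ∅.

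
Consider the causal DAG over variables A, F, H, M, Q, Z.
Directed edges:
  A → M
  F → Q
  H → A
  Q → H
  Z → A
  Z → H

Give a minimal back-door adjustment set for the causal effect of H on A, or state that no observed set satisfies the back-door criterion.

desc(H)\{H}={A,M}; candidates ⊆ {F,Q,Z}.
size 0: {}; under {} H still reaches {A,F,M,Q,Z} ∋ A.
{Z}: H⊥A given {Z} in G with H→· removed — back-door holds.

H→A: minimal back-door set {Z}.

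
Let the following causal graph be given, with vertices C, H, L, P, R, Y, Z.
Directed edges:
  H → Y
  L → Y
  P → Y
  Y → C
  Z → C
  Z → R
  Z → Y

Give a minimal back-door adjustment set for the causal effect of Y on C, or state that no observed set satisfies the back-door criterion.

desc(Y)\{Y}={C}; candidates ⊆ {H,L,P,R,Z}.
size 0: {}; under {} Y still reaches {C,H,L,P,R,Z} ∋ C.
{Z}: Y⊥C given {Z} in G with Y→· removed — back-door holds.

Y→C: minimal back-door set {Z}.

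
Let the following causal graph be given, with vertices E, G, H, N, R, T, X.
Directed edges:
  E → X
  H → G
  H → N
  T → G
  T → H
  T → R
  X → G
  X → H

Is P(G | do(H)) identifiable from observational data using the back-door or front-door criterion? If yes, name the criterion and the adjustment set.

P(G|do(H)): backdoor, adjust for {T, X}.

desc(H)\{H}={G,N}; candidates ⊆ {E,R,T,X}.
size 0: {}; under {} H still reaches {E,G,R,T,X} ∋ G.
size 1: {E}, {R}, {T} …(+1); under {E} H still reaches {G,R,T,X} ∋ G.
{T,X}: H⊥G given {T,X} in G with H→· removed — back-door holds.
P(G|do(H)) = Σ_{T,X} P(G|H,T,X)·P(T,X).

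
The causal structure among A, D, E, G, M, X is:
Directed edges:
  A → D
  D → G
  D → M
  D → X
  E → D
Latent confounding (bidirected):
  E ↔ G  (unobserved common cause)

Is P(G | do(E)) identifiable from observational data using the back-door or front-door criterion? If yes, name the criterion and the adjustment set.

desc(E)\{E}={D,G,M,X}; candidates ⊆ {A}.
E↔G: latent back-door arc(s) into E.
size 0: {}; under {} E still reaches {G} ∋ G.
size 1: {A}; under {A} E still reaches {G} ∋ G.
E↔G cannot be blocked by any observed set — no back-door set.
{D}: (i) intercepts every directed E→G path; (ii) no back-door E→{D}; (iii) {E} blocks every back-door {D}→G. Front-door holds.
P(G|do(E)) = Σ_{D} P(D|E) Σ_{E'} P(G|D,E')P(E').

P(G|do(E)): frontdoor, adjust for {D}.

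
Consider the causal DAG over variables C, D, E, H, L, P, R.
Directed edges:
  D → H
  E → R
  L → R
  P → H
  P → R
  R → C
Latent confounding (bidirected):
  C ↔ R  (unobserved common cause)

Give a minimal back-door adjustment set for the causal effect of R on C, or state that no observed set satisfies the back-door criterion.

R→C: no observed back-door set.

desc(R)\{R}={C}; candidates ⊆ {D,E,H,L,P}.
R↔C: latent back-door arc(s) into R.
size 0: {}; under {} R still reaches {C,E,H,L,P} ∋ C.
size 1: {D}, {E}, {H} …(+2); under {D} R still reaches {C,E,H,L,P} ∋ C.
size 2: {D,E}, {D,H}, {D,L} …(+7); under {D,E} R still reaches {C,H,L,P} ∋ C.
R↔C cannot be blocked by any observed set — no back-door set.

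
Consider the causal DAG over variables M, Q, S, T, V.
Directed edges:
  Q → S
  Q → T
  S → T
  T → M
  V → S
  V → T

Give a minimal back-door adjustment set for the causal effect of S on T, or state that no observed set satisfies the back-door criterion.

desc(S)\{S}={M,T}; candidates ⊆ {Q,V}.
size 0: {}; under {} S still reaches {M,Q,T,V} ∋ T.
size 1: {Q}, {V}; under {Q} S still reaches {M,T,V} ∋ T.
{Q,V}: S⊥T given {Q,V} in G with S→· removed — back-door holds.

S→T: minimal back-door set {Q, V}.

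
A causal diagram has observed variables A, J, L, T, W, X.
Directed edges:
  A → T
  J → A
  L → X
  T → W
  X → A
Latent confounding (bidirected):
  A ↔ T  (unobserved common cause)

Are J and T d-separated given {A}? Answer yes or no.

No — J and T are d-connected given {A}.

Bayes-Ball from J | {A} reaches {L,T,W,X}.
T ∈ reach(J|{A}) ⇒ J ⊥̸ T | {A}.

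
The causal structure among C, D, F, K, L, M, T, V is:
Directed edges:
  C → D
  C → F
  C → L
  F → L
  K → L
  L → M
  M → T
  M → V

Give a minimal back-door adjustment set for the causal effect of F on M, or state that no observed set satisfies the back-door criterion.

desc(F)\{F}={L,M,T,V}; candidates ⊆ {C,D,K}.
size 0: {}; under {} F still reaches {C,D,L,M,T,V} ∋ M.
{C}: F⊥M given {C} in G with F→· removed — back-door holds.

F→M: minimal back-door set {C}.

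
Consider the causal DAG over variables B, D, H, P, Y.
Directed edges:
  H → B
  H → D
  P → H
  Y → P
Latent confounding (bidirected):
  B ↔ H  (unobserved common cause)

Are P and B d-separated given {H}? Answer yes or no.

Bayes-Ball from P | {H} reaches {B,Y}.
B ∈ reach(P|{H}) ⇒ P ⊥̸ B | {H}.

No — P and B are d-connected given {H}.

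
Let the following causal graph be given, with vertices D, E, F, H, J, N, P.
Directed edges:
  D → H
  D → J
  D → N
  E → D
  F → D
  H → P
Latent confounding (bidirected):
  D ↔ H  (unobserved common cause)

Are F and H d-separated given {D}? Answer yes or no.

No — F and H are d-connected given {D}.

Bayes-Ball from F | {D} reaches {E,H,P}.
H ∈ reach(F|{D}) ⇒ F ⊥̸ H | {D}.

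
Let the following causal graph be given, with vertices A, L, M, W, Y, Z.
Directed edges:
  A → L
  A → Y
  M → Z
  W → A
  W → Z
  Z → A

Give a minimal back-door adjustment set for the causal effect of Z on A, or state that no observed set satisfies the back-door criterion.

Z→A: minimal back-door set {W}.

desc(Z)\{Z}={A,L,Y}; candidates ⊆ {M,W}.
size 0: {}; under {} Z still reaches {A,L,M,W,Y} ∋ A.
{W}: Z⊥A given {W} in G with Z→· removed — back-door holds.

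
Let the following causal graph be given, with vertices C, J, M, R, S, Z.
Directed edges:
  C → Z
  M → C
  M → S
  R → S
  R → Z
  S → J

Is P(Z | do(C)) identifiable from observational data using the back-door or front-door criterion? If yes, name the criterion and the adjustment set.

desc(C)\{C}={Z}; candidates ⊆ {J,M,R,S}.
∅: C⊥Z given ∅ in G with C→· removed — back-door holds.
P(Z|do(C)) = P(Z|C) — no adjustment needed.

P(Z|do(C)): backdoor, adjust for ∅.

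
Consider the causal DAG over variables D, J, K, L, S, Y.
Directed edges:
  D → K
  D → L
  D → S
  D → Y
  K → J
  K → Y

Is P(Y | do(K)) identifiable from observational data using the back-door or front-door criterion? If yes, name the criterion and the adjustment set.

desc(K)\{K}={J,Y}; candidates ⊆ {D,L,S}.
size 0: {}; under {} K still reaches {D,L,S,Y} ∋ Y.
{D}: K⊥Y given {D} in G with K→· removed — back-door holds.
P(Y|do(K)) = Σ_{D} P(Y|K,D)·P(D).

P(Y|do(K)): backdoor, adjust for {D}.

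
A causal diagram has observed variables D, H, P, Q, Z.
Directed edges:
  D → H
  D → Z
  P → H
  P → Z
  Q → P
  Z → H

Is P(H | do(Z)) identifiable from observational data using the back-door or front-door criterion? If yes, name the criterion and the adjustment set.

P(H|do(Z)): backdoor, adjust for {D, P}.

desc(Z)\{Z}={H}; candidates ⊆ {D,P,Q}.
size 0: {}; under {} Z still reaches {D,H,P,Q} ∋ H.
size 1: {D}, {P}, {Q}; under {D} Z still reaches {H,P,Q} ∋ H.
{D,P}: Z⊥H given {D,P} in G with Z→· removed — back-door holds.
P(H|do(Z)) = Σ_{D,P} P(H|Z,D,P)·P(D,P).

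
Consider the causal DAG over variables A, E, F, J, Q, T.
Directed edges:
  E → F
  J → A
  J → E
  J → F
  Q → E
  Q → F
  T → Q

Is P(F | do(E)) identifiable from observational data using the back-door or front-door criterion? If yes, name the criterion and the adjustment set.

desc(E)\{E}={F}; candidates ⊆ {A,J,Q,T}.
size 0: {}; under {} E still reaches {A,F,J,Q,T} ∋ F.
size 1: {A}, {J}, {Q} …(+1); under {A} E still reaches {F,J,Q,T} ∋ F.
{J,Q}: E⊥F given {J,Q} in G with E→· removed — back-door holds.
P(F|do(E)) = Σ_{J,Q} P(F|E,J,Q)·P(J,Q).

P(F|do(E)): backdoor, adjust for {J, Q}.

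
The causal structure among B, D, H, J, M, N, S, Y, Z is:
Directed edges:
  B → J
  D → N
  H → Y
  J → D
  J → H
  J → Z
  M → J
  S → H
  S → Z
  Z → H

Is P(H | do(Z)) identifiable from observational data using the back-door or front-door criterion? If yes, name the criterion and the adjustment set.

desc(Z)\{Z}={H,Y}; candidates ⊆ {B,D,J,M,N,S}.
size 0: {}; under {} Z still reaches {B,D,H,J,M,N,S,Y} ∋ H.
size 1: {B}, {D}, {J} …(+3); under {B} Z still reaches {D,H,J,M,N,S,Y} ∋ H.
{J,S}: Z⊥H given {J,S} in G with Z→· removed — back-door holds.
P(H|do(Z)) = Σ_{J,S} P(H|Z,J,S)·P(J,S).

P(H|do(Z)): backdoor, adjust for {J, S}.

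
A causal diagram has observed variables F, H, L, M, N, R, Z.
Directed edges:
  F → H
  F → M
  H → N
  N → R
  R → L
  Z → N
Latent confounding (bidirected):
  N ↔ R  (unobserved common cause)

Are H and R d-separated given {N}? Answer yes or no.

No — H and R are d-connected given {N}.

Bayes-Ball from H | {N} reaches {F,L,M,R,Z}.
R ∈ reach(H|{N}) ⇒ H ⊥̸ R | {N}.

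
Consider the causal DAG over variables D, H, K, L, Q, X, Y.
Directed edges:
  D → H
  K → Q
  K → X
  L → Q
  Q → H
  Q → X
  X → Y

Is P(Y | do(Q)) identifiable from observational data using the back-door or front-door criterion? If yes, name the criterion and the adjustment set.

desc(Q)\{Q}={H,X,Y}; candidates ⊆ {D,K,L}.
size 0: {}; under {} Q still reaches {K,L,X,Y} ∋ Y.
{K}: Q⊥Y given {K} in G with Q→· removed — back-door holds.
P(Y|do(Q)) = Σ_{K} P(Y|Q,K)·P(K).

P(Y|do(Q)): backdoor, adjust for {K}.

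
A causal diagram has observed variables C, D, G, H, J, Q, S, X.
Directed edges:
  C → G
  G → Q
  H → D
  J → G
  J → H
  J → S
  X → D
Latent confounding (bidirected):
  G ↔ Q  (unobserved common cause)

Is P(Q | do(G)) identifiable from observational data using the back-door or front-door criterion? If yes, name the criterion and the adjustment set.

desc(G)\{G}={Q}; candidates ⊆ {C,D,H,J,S,X}.
G↔Q: latent back-door arc(s) into G.
size 0: {}; under {} G still reaches {C,D,H,J,Q,S} ∋ Q.
size 1: {C}, {D}, {H} …(+3); under {C} G still reaches {D,H,J,Q,S} ∋ Q.
size 2: {C,D}, {C,H}, {C,J} …(+12); under {C,D} G still reaches {H,J,Q,S,X} ∋ Q.
G↔Q cannot be blocked by any observed set — no back-door set.
No mediator lies on a directed G→…→Q path.
Neither criterion identifies P(Q|do(G)) in this graph.

P(Q|do(G)): not identifiable (no BD/FD set).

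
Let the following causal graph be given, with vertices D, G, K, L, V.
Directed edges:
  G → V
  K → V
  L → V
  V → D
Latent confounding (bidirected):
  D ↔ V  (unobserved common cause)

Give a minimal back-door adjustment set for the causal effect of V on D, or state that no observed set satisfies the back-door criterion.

V→D: no observed back-door set.

desc(V)\{V}={D}; candidates ⊆ {G,K,L}.
V↔D: latent back-door arc(s) into V.
size 0: {}; under {} V still reaches {D,G,K,L} ∋ D.
size 1: {G}, {K}, {L}; under {G} V still reaches {D,K,L} ∋ D.
size 2: {G,K}, {G,L}, {K,L}; under {G,K} V still reaches {D,L} ∋ D.
V↔D cannot be blocked by any observed set — no back-door set.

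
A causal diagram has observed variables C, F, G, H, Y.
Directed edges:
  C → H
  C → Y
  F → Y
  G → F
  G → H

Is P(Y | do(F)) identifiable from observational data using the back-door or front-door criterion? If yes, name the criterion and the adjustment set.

P(Y|do(F)): backdoor, adjust for ∅.

desc(F)\{F}={Y}; candidates ⊆ {C,G,H}.
∅: F⊥Y given ∅ in G with F→· removed — back-door holds.
P(Y|do(F)) = P(Y|F) — no adjustment needed.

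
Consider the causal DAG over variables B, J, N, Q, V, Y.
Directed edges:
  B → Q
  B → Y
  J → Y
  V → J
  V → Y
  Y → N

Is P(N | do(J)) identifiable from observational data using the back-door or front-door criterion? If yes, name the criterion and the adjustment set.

desc(J)\{J}={N,Y}; candidates ⊆ {B,Q,V}.
size 0: {}; under {} J still reaches {N,V,Y} ∋ N.
{V}: J⊥N given {V} in G with J→· removed — back-door holds.
P(N|do(J)) = Σ_{V} P(N|J,V)·P(V).

P(N|do(J)): backdoor, adjust for {V}.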